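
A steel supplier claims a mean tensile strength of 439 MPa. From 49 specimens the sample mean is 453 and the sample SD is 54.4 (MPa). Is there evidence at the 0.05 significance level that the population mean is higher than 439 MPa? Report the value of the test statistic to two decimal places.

H0: μ = 439; H1: μ > 439 (one-sample t-test, right-tailed).
t = (x̄ − μ₀)/(s/√n) = (453 − 439)/(54.4/√49) = 1.80
df = n − 1 = 48
p-value = P(T ≥ 1.80) ≈ 0.0390
Since p ≈ 0.0390 < α = 0.05, reject H0; the evidence is statistically significant.

1.80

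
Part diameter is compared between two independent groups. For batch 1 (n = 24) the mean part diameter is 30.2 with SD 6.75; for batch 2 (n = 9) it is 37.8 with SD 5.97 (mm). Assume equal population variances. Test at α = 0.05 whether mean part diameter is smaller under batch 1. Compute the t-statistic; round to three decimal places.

Let group 1 = batch 1, group 2 = batch 2. H0: μ_1 = μ_2; H1: μ_1 < μ_2 (two-sample pooled-variance t-test, left-tailed).
s_p² = [(24−1)·6.75² + (9−1)·5.97²]/(24+9−2) = 43.0021
t = (30.2 − 37.8)/√[43.0021·(1/24 + 1/9)] = -2.965
df = n₁ + n₂ − 2 = 31
p-value = P(T ≤ -2.965) ≈ 0.003
Since p ≈ 0.003 < α = 0.05, reject H0; the data support H1.

-2.965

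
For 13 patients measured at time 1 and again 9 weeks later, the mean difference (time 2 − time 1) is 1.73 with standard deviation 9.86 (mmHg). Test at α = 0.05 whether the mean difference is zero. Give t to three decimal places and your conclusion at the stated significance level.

H0: μ_d = 0; H1: μ_d ≠ 0 (paired t-test on the differences, two-sided).
t = d̄/(s_d/√n) = 1.73/(9.86/√13) = 0.633
df = n − 1 = 12
Two-sided p-value ≈ 0.539
Since p ≈ 0.539 > α = 0.05, fail to reject H0; the data do not provide sufficient evidence against H0.

t = 0.633; fail to reject H0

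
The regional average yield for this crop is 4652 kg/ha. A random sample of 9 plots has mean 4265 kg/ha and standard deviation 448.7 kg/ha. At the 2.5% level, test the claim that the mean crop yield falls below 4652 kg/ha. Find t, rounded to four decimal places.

H0: μ = 4652; H1: μ < 4652 (one-sample t-test, left-tailed).
t = (x̄ − μ₀)/(s/√n) = (4265 − 4652)/(448.7/√9) = -2.5875
df = n − 1 = 8
p-value = P(T ≤ -2.5875) ≈ 0.016
Since p ≈ 0.016 < α = 0.025, reject H0; the evidence is statistically significant.

-2.5875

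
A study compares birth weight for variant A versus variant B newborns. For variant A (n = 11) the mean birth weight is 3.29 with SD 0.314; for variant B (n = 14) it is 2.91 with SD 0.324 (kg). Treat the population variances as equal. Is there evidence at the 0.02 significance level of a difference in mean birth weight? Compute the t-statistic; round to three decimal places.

Let group 1 = variant A, group 2 = variant B. H0: μ_1 = μ_2; H1: μ_1 ≠ μ_2 (two-sample pooled-variance t-test, two-sided).
s_p² = [(11−1)·0.314² + (14−1)·0.324²]/(11+14−2) = 0.102202
t = (3.29 − 2.91)/√[0.102202·(1/11 + 1/14)] = 2.950
df = n₁ + n₂ − 2 = 23
Two-sided p-value ≈ 0.0072
Since p ≈ 0.0072 < α = 0.02, reject H0; the evidence is statistically significant.

2.950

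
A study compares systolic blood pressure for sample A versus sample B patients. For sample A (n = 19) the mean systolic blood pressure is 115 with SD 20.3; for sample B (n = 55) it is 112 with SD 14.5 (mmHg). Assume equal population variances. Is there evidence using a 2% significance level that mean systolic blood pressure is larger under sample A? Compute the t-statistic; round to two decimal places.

0.70

Let group 1 = sample A, group 2 = sample B. H0: μ_1 = μ_2; H1: μ_1 > μ_2 (two-sample pooled-variance t-test, right-tailed).
s_p² = [(19−1)·20.3² + (55−1)·14.5²]/(19+55−2) = 260.71
t = (115 − 112)/√[260.71·(1/19 + 1/55)] = 0.70
df = n₁ + n₂ − 2 = 72
p-value = P(T ≥ 0.70) ≈ 0.2436
Since p ≈ 0.2436 > α = 0.02, fail to reject H0; the data do not provide sufficient evidence against H0.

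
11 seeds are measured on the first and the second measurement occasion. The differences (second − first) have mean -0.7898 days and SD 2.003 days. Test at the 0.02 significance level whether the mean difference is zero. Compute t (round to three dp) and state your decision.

t = -1.308; fail to reject H0

H0: μ_d = 0; H1: μ_d ≠ 0 (paired t-test on the differences, two-sided).
t = d̄/(s_d/√n) = -0.7898/(2.003/√11) = -1.308
df = n − 1 = 10
Two-sided p-value ≈ 0.220
Since p ≈ 0.220 > α = 0.02, fail to reject H0; the evidence is not statistically significant.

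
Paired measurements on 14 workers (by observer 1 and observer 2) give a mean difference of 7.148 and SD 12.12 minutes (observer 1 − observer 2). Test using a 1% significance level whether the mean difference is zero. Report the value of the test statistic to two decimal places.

2.21

H0: μ_d = 0; H1: μ_d ≠ 0 (paired t-test on the differences, two-sided).
t = d̄/(s_d/√n) = 7.148/(12.12/√14) = 2.21
df = n − 1 = 13
Two-sided p-value ≈ 0.046
Since p ≈ 0.046 > α = 0.01, fail to reject H0; the data do not provide sufficient evidence against H0.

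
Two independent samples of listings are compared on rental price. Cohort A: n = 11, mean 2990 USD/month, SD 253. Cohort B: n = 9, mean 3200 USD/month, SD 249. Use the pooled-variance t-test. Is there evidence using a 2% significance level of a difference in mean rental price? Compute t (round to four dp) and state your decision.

Let group 1 = cohort A, group 2 = cohort B. H0: μ_1 = μ_2; H1: μ_1 ≠ μ_2 (two-sample pooled-variance t-test, two-sided).
s_p² = [(11−1)·253² + (9−1)·249²]/(11+9−2) = 63116.6
t = (2990 − 3200)/√[63116.6·(1/11 + 1/9)] = -1.8597
df = n₁ + n₂ − 2 = 18
Two-sided p-value ≈ 0.079
Since p ≈ 0.079 > α = 0.02, fail to reject H0; the evidence is not statistically significant.

t = -1.8597; fail to reject H0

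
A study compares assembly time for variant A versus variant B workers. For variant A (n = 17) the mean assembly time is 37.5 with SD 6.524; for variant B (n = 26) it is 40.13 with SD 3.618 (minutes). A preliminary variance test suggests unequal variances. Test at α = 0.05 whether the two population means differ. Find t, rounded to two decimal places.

-1.52

Let group 1 = variant A, group 2 = variant B. H0: μ_1 = μ_2; H1: μ_1 ≠ μ_2 (Welch's two-sample t-test, two-sided).
t = (x̄_1 − x̄_2)/√(s_1²/n_1 + s_2²/n_2) = (37.5 − 40.13)/√(6.524²/17 + 3.618²/26) = -1.52
Welch–Satterthwaite df ≈ 22.50
Two-sided p-value ≈ 0.1433
Since p ≈ 0.1433 > α = 0.05, fail to reject H0; the evidence is not statistically significant.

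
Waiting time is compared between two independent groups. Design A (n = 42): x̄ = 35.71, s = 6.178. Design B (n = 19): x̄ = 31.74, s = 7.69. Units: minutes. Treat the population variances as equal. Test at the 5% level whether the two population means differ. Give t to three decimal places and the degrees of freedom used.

Let group 1 = design A, group 2 = design B. H0: μ_1 = μ_2; H1: μ_1 ≠ μ_2 (two-sample pooled-variance t-test, two-sided).
s_p² = [(42−1)·6.178² + (19−1)·7.69²]/(42+19−2) = 44.5648
t = (35.71 − 31.74)/√[44.5648·(1/42 + 1/19)] = 2.151
df = n₁ + n₂ − 2 = 59
Two-sided p-value ≈ 0.036
Since p ≈ 0.036 < α = 0.05, reject H0; the evidence is statistically significant.

t = 2.151, df = 59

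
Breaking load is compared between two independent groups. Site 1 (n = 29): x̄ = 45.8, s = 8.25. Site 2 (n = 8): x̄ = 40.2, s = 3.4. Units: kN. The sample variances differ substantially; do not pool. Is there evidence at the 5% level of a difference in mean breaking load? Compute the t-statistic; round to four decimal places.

Let group 1 = site 1, group 2 = site 2. H0: μ_1 = μ_2; H1: μ_1 ≠ μ_2 (Welch's two-sample t-test, two-sided).
t = (x̄_1 − x̄_2)/√(s_1²/n_1 + s_2²/n_2) = (45.8 − 40.2)/√(8.25²/29 + 3.4²/8) = 2.8758
Welch–Satterthwaite df ≈ 29.05
Two-sided p-value ≈ 0.007
Since p ≈ 0.007 < α = 0.05, reject H0; the data support H1.

2.8758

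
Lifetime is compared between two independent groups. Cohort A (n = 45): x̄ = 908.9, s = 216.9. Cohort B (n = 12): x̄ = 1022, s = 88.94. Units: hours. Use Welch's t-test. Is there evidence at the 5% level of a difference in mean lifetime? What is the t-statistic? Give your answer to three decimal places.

-2.739

Let group 1 = cohort A, group 2 = cohort B. H0: μ_1 = μ_2; H1: μ_1 ≠ μ_2 (Welch's two-sample t-test, two-sided).
t = (x̄_1 − x̄_2)/√(s_1²/n_1 + s_2²/n_2) = (908.9 − 1022)/√(216.9²/45 + 88.94²/12) = -2.739
Welch–Satterthwaite df ≈ 45.16
Two-sided p-value ≈ 0.0088
Since p ≈ 0.0088 < α = 0.05, reject H0; the evidence is statistically significant.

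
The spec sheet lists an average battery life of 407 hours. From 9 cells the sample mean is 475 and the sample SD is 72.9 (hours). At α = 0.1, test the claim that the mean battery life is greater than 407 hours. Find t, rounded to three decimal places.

H0: μ = 407; H1: μ > 407 (one-sample t-test, right-tailed).
t = (x̄ − μ₀)/(s/√n) = (475 − 407)/(72.9/√9) = 2.798
df = n − 1 = 8
p-value = P(T ≥ 2.798) ≈ 0.012
Since p ≈ 0.012 < α = 0.1, reject H0; the data support H1.

2.798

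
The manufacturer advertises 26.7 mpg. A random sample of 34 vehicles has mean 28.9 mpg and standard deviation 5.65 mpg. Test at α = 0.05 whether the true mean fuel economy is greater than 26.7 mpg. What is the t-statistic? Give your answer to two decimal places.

2.27

H0: μ = 26.7; H1: μ > 26.7 (one-sample t-test, right-tailed).
t = (x̄ − μ₀)/(s/√n) = (28.9 − 26.7)/(5.65/√34) = 2.27
df = n − 1 = 33
p-value = P(T ≥ 2.27) ≈ 0.0149
Since p ≈ 0.0149 < α = 0.05, reject H0; the evidence is statistically significant.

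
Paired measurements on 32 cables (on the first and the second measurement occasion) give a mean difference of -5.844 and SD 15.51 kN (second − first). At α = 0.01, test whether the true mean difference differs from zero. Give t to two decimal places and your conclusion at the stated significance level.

t = -2.13; fail to reject H0

H0: μ_d = 0; H1: μ_d ≠ 0 (paired t-test on the differences, two-sided).
t = d̄/(s_d/√n) = -5.844/(15.51/√32) = -2.13
df = n − 1 = 31
Two-sided p-value ≈ 0.041
Since p ≈ 0.041 > α = 0.01, fail to reject H0; the data do not provide sufficient evidence against H0.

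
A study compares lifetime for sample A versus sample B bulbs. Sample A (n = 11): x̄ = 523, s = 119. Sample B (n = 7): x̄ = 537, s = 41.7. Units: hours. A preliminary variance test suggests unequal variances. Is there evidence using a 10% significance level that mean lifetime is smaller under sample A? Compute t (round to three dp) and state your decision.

Let group 1 = sample A, group 2 = sample B. H0: μ_1 = μ_2; H1: μ_1 < μ_2 (Welch's two-sample t-test, left-tailed).
t = (x̄_1 − x̄_2)/√(s_1²/n_1 + s_2²/n_2) = (523 − 537)/√(119²/11 + 41.7²/7) = -0.357
Welch–Satterthwaite df ≈ 13.40
p-value = P(T ≤ -0.357) ≈ 0.3632
Since p ≈ 0.3632 > α = 0.1, fail to reject H0; the data do not provide sufficient evidence against H0.

t = -0.357; fail to reject H0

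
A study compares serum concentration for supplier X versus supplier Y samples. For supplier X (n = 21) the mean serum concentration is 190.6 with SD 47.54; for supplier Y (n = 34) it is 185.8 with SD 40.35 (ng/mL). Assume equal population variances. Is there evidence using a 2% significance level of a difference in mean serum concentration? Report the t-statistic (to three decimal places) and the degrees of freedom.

Let group 1 = supplier X, group 2 = supplier Y. H0: μ_1 = μ_2; H1: μ_1 ≠ μ_2 (two-sample pooled-variance t-test, two-sided).
s_p² = [(21−1)·47.54² + (34−1)·40.35²]/(21+34−2) = 1866.59
t = (190.6 − 185.8)/√[1866.59·(1/21 + 1/34)] = 0.400
df = n₁ + n₂ − 2 = 53
Two-sided p-value ≈ 0.691
Since p ≈ 0.691 > α = 0.02, fail to reject H0; the data do not provide sufficient evidence against H0.

t = 0.400, df = 53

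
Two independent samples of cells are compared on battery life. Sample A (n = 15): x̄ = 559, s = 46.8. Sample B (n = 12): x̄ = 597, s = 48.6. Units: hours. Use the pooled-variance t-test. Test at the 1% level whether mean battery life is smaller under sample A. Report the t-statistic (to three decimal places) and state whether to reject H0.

Let group 1 = sample A, group 2 = sample B. H0: μ_1 = μ_2; H1: μ_1 < μ_2 (two-sample pooled-variance t-test, left-tailed).
s_p² = [(15−1)·46.8² + (12−1)·48.6²]/(15+12−2) = 2265.8
t = (559 − 597)/√[2265.8·(1/15 + 1/12)] = -2.061
df = n₁ + n₂ − 2 = 25
p-value = P(T ≤ -2.061) ≈ 0.025
Since p ≈ 0.025 > α = 0.01, fail to reject H0; the data do not provide sufficient evidence against H0.

t = -2.061; fail to reject H0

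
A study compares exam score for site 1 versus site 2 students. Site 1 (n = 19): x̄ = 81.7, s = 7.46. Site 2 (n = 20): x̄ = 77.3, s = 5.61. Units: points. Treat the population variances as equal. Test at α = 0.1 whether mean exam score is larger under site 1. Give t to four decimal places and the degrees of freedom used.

t = 2.0888, df = 37

Let group 1 = site 1, group 2 = site 2. H0: μ_1 = μ_2; H1: μ_1 > μ_2 (two-sample pooled-variance t-test, right-tailed).
s_p² = [(19−1)·7.46² + (20−1)·5.61²]/(19+20−2) = 43.2351
t = (81.7 − 77.3)/√[43.2351·(1/19 + 1/20)] = 2.0888
df = n₁ + n₂ − 2 = 37
p-value = P(T ≥ 2.0888) ≈ 0.022
Since p ≈ 0.022 < α = 0.1, reject H0; the evidence is statistically significant.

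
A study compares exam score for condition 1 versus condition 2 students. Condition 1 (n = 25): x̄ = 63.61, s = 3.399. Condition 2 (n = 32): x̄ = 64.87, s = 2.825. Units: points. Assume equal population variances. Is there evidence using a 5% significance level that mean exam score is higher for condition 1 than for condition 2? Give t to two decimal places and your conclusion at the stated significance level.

Let group 1 = condition 1, group 2 = condition 2. H0: μ_1 = μ_2; H1: μ_1 > μ_2 (two-sample pooled-variance t-test, right-tailed).
s_p² = [(25−1)·3.399² + (32−1)·2.825²]/(25+32−2) = 9.53957
t = (63.61 − 64.87)/√[9.53957·(1/25 + 1/32)] = -1.53
df = n₁ + n₂ − 2 = 55
p-value = P(T ≥ -1.53) ≈ 0.934
Since p ≈ 0.934 > α = 0.05, fail to reject H0; the data do not provide sufficient evidence against H0.

t = -1.53; fail to reject H0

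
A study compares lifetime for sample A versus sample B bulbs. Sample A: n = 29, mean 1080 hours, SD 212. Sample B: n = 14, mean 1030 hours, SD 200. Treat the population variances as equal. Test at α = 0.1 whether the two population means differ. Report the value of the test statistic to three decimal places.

Let group 1 = sample A, group 2 = sample B. H0: μ_1 = μ_2; H1: μ_1 ≠ μ_2 (two-sample pooled-variance t-test, two-sided).
s_p² = [(29−1)·212² + (14−1)·200²]/(29+14−2) = 43376.4
t = (1080 − 1030)/√[43376.4·(1/29 + 1/14)] = 0.738
df = n₁ + n₂ − 2 = 41
Two-sided p-value ≈ 0.465
Since p ≈ 0.465 > α = 0.1, fail to reject H0; the data do not provide sufficient evidence against H0.

0.738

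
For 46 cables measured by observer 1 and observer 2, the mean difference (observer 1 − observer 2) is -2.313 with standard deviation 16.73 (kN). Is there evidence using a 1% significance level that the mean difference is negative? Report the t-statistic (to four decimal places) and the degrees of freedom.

t = -0.9377, df = 45

H0: μ_d = 0; H1: μ_d < 0 (paired t-test on the differences, left-tailed).
t = d̄/(s_d/√n) = -2.313/(16.73/√46) = -0.9377
df = n − 1 = 45
p-value = P(T ≤ -0.9377) ≈ 0.177
Since p ≈ 0.177 > α = 0.01, fail to reject H0; the evidence is not statistically significant.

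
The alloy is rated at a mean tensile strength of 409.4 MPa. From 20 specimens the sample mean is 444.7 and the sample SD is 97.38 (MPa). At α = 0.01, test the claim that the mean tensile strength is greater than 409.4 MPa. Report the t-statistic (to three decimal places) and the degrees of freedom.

t = 1.621, df = 19

H0: μ = 409.4; H1: μ > 409.4 (one-sample t-test, right-tailed).
t = (x̄ − μ₀)/(s/√n) = (444.7 − 409.4)/(97.38/√20) = 1.621
df = n − 1 = 19
p-value = P(T ≥ 1.621) ≈ 0.0607
Since p ≈ 0.0607 > α = 0.01, fail to reject H0; the evidence is not statistically significant.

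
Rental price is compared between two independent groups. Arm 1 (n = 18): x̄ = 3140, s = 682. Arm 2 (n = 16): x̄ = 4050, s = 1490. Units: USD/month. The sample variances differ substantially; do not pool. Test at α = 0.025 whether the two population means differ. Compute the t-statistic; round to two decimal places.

-2.24

Let group 1 = arm 1, group 2 = arm 2. H0: μ_1 = μ_2; H1: μ_1 ≠ μ_2 (Welch's two-sample t-test, two-sided).
t = (x̄_1 − x̄_2)/√(s_1²/n_1 + s_2²/n_2) = (3140 − 4050)/√(682²/18 + 1490²/16) = -2.24
Welch–Satterthwaite df ≈ 20.48
Two-sided p-value ≈ 0.0361
Since p ≈ 0.0361 > α = 0.025, fail to reject H0; the evidence is not statistically significant.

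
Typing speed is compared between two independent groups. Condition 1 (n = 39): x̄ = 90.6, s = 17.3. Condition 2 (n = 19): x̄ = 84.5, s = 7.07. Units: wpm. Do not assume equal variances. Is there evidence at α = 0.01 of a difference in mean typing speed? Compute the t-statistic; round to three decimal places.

Let group 1 = condition 1, group 2 = condition 2. H0: μ_1 = μ_2; H1: μ_1 ≠ μ_2 (Welch's two-sample t-test, two-sided).
t = (x̄_1 − x̄_2)/√(s_1²/n_1 + s_2²/n_2) = (90.6 − 84.5)/√(17.3²/39 + 7.07²/19) = 1.900
Welch–Satterthwaite df ≈ 54.90
Two-sided p-value ≈ 0.063
Since p ≈ 0.063 > α = 0.01, fail to reject H0; the data do not provide sufficient evidence against H0.

1.900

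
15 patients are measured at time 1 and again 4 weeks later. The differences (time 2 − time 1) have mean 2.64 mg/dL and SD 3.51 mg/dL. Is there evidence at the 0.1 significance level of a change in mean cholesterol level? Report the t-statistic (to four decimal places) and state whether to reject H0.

H0: μ_d = 0; H1: μ_d ≠ 0 (paired t-test on the differences, two-sided).
t = d̄/(s_d/√n) = 2.64/(3.51/√15) = 2.9130
df = n − 1 = 14
Two-sided p-value ≈ 0.0113
Since p ≈ 0.0113 < α = 0.1, reject H0; the evidence is statistically significant.

t = 2.9130; reject H0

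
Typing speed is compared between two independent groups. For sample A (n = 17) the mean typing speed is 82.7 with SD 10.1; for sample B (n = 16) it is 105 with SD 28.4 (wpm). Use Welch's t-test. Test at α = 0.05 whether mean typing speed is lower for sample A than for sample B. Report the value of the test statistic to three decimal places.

Let group 1 = sample A, group 2 = sample B. H0: μ_1 = μ_2; H1: μ_1 < μ_2 (Welch's two-sample t-test, left-tailed).
t = (x̄_1 − x̄_2)/√(s_1²/n_1 + s_2²/n_2) = (82.7 − 105)/√(10.1²/17 + 28.4²/16) = -2.969
Welch–Satterthwaite df ≈ 18.54
p-value = P(T ≤ -2.969) ≈ 0.004
Since p ≈ 0.004 < α = 0.05, reject H0; the data support H1.

-2.969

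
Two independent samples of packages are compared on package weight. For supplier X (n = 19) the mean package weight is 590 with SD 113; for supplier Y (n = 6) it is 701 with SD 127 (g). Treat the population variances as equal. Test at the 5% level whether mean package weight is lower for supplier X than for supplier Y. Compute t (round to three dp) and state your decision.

t = -2.040; reject H0

Let group 1 = supplier X, group 2 = supplier Y. H0: μ_1 = μ_2; H1: μ_1 < μ_2 (two-sample pooled-variance t-test, left-tailed).
s_p² = [(19−1)·113² + (6−1)·127²]/(19+6−2) = 13499.4
t = (590 − 701)/√[13499.4·(1/19 + 1/6)] = -2.040
df = n₁ + n₂ − 2 = 23
p-value = P(T ≤ -2.040) ≈ 0.0265
Since p ≈ 0.0265 < α = 0.05, reject H0; the data support H1.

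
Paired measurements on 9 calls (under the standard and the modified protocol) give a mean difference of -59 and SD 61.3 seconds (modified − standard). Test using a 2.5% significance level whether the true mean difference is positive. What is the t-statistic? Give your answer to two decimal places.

H0: μ_d = 0; H1: μ_d > 0 (paired t-test on the differences, right-tailed).
t = d̄/(s_d/√n) = -59/(61.3/√9) = -2.89
df = n − 1 = 8
p-value = P(T ≥ -2.89) ≈ 0.990
Since p ≈ 0.990 > α = 0.025, fail to reject H0; the data do not provide sufficient evidence against H0.

-2.89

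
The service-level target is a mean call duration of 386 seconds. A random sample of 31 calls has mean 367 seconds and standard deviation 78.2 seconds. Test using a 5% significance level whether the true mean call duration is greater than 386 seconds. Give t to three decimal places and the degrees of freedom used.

t = -1.353, df = 30

H0: μ = 386; H1: μ > 386 (one-sample t-test, right-tailed).
t = (x̄ − μ₀)/(s/√n) = (367 − 386)/(78.2/√31) = -1.353
df = n − 1 = 30
p-value = P(T ≥ -1.353) ≈ 0.907
Since p ≈ 0.907 > α = 0.05, fail to reject H0; the evidence is not statistically significant.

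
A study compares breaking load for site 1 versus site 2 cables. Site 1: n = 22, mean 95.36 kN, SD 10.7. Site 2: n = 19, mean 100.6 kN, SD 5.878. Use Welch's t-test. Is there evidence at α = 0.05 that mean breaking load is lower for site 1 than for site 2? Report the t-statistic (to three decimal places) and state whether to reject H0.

t = -1.977; reject H0

Let group 1 = site 1, group 2 = site 2. H0: μ_1 = μ_2; H1: μ_1 < μ_2 (Welch's two-sample t-test, left-tailed).
t = (x̄_1 − x̄_2)/√(s_1²/n_1 + s_2²/n_2) = (95.36 − 100.6)/√(10.7²/22 + 5.878²/19) = -1.977
Welch–Satterthwaite df ≈ 33.47
p-value = P(T ≤ -1.977) ≈ 0.0281
Since p ≈ 0.0281 < α = 0.05, reject H0; the evidence is statistically significant.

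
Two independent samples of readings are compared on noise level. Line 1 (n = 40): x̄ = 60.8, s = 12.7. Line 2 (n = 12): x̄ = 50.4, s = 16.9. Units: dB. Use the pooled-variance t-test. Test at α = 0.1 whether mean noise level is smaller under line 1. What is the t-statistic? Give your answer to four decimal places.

Let group 1 = line 1, group 2 = line 2. H0: μ_1 = μ_2; H1: μ_1 < μ_2 (two-sample pooled-variance t-test, left-tailed).
s_p² = [(40−1)·12.7² + (12−1)·16.9²]/(40+12−2) = 188.64
t = (60.8 − 50.4)/√[188.64·(1/40 + 1/12)] = 2.3006
df = n₁ + n₂ − 2 = 50
p-value = P(T ≤ 2.3006) ≈ 0.9872
Since p ≈ 0.9872 > α = 0.1, fail to reject H0; the evidence is not statistically significant.

2.3006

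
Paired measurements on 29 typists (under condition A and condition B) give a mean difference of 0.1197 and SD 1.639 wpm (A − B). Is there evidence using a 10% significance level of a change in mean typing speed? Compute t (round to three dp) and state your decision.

t = 0.393; fail to reject H0

H0: μ_d = 0; H1: μ_d ≠ 0 (paired t-test on the differences, two-sided).
t = d̄/(s_d/√n) = 0.1197/(1.639/√29) = 0.393
df = n − 1 = 28
Two-sided p-value ≈ 0.697
Since p ≈ 0.697 > α = 0.1, fail to reject H0; the data do not provide sufficient evidence against H0.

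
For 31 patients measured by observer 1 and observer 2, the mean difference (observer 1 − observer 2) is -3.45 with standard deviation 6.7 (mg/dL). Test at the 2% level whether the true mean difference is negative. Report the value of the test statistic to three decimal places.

-2.867

H0: μ_d = 0; H1: μ_d < 0 (paired t-test on the differences, left-tailed).
t = d̄/(s_d/√n) = -3.45/(6.7/√31) = -2.867
df = n − 1 = 30
p-value = P(T ≤ -2.867) ≈ 0.0038
Since p ≈ 0.0038 < α = 0.02, reject H0; the data support H1.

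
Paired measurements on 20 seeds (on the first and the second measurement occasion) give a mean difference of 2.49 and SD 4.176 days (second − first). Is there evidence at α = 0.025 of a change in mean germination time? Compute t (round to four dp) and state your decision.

H0: μ_d = 0; H1: μ_d ≠ 0 (paired t-test on the differences, two-sided).
t = d̄/(s_d/√n) = 2.49/(4.176/√20) = 2.6666
df = n − 1 = 19
Two-sided p-value ≈ 0.0152
Since p ≈ 0.0152 < α = 0.025, reject H0; the data support H1.

t = 2.6666; reject H0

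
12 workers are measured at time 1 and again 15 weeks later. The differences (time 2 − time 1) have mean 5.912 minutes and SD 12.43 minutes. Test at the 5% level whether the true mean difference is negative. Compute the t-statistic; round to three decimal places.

H0: μ_d = 0; H1: μ_d < 0 (paired t-test on the differences, left-tailed).
t = d̄/(s_d/√n) = 5.912/(12.43/√12) = 1.648
df = n − 1 = 11
p-value = P(T ≤ 1.648) ≈ 0.9362
Since p ≈ 0.9362 > α = 0.05, fail to reject H0; the data do not provide sufficient evidence against H0.

1.648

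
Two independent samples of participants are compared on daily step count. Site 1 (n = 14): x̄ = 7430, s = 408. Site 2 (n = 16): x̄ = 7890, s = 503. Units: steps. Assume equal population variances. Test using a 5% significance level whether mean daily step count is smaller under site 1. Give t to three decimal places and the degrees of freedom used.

Let group 1 = site 1, group 2 = site 2. H0: μ_1 = μ_2; H1: μ_1 < μ_2 (two-sample pooled-variance t-test, left-tailed).
s_p² = [(14−1)·408² + (16−1)·503²]/(14+16−2) = 212827
t = (7430 − 7890)/√[212827·(1/14 + 1/16)] = -2.725
df = n₁ + n₂ − 2 = 28
p-value = P(T ≤ -2.725) ≈ 0.005
Since p ≈ 0.005 < α = 0.05, reject H0; the evidence is statistically significant.

t = -2.725, df = 28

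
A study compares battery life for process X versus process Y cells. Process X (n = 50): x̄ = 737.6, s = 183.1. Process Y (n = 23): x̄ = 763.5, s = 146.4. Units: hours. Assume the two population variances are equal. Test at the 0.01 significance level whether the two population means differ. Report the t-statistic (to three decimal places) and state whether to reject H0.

t = -0.596; fail to reject H0

Let group 1 = process X, group 2 = process Y. H0: μ_1 = μ_2; H1: μ_1 ≠ μ_2 (two-sample pooled-variance t-test, two-sided).
s_p² = [(50−1)·183.1² + (23−1)·146.4²]/(50+23−2) = 29778.6
t = (737.6 − 763.5)/√[29778.6·(1/50 + 1/23)] = -0.596
df = n₁ + n₂ − 2 = 71
Two-sided p-value ≈ 0.5533
Since p ≈ 0.5533 > α = 0.01, fail to reject H0; the data do not provide sufficient evidence against H0.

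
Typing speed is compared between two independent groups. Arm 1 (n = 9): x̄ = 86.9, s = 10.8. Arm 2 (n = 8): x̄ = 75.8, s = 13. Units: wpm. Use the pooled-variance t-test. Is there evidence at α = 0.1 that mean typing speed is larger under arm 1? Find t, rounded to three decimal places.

Let group 1 = arm 1, group 2 = arm 2. H0: μ_1 = μ_2; H1: μ_1 > μ_2 (two-sample pooled-variance t-test, right-tailed).
s_p² = [(9−1)·10.8² + (8−1)·13²]/(9+8−2) = 141.075
t = (86.9 − 75.8)/√[141.075·(1/9 + 1/8)] = 1.923
df = n₁ + n₂ − 2 = 15
p-value = P(T ≥ 1.923) ≈ 0.0368
Since p ≈ 0.0368 < α = 0.1, reject H0; the data support H1.

1.923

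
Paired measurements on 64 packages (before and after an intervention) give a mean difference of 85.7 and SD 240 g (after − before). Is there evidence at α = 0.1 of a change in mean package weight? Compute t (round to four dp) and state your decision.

H0: μ_d = 0; H1: μ_d ≠ 0 (paired t-test on the differences, two-sided).
t = d̄/(s_d/√n) = 85.7/(240/√64) = 2.8567
df = n − 1 = 63
Two-sided p-value ≈ 0.0058
Since p ≈ 0.0058 < α = 0.1, reject H0; the evidence is statistically significant.

t = 2.8567; reject H0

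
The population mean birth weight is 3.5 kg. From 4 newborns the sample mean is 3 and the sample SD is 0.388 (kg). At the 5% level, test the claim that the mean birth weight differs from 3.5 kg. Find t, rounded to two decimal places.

H0: μ = 3.5; H1: μ ≠ 3.5 (one-sample t-test, two-sided).
t = (x̄ − μ₀)/(s/√n) = (3 − 3.5)/(0.388/√4) = -2.58
df = n − 1 = 3
Two-sided p-value ≈ 0.0820
Since p ≈ 0.0820 > α = 0.05, fail to reject H0; the evidence is not statistically significant.

-2.58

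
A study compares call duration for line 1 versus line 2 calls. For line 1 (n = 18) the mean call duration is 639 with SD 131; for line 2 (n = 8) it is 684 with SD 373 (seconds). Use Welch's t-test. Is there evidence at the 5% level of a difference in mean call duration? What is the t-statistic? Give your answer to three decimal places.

-0.332

Let group 1 = line 1, group 2 = line 2. H0: μ_1 = μ_2; H1: μ_1 ≠ μ_2 (Welch's two-sample t-test, two-sided).
t = (x̄_1 − x̄_2)/√(s_1²/n_1 + s_2²/n_2) = (639 − 684)/√(131²/18 + 373²/8) = -0.332
Welch–Satterthwaite df ≈ 7.78
Two-sided p-value ≈ 0.748
Since p ≈ 0.748 > α = 0.05, fail to reject H0; the evidence is not statistically significant.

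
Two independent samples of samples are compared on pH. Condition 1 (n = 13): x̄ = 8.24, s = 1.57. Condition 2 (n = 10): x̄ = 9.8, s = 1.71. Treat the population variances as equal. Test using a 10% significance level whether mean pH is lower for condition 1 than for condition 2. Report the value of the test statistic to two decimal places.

Let group 1 = condition 1, group 2 = condition 2. H0: μ_1 = μ_2; H1: μ_1 < μ_2 (two-sample pooled-variance t-test, left-tailed).
s_p² = [(13−1)·1.57² + (10−1)·1.71²]/(13+10−2) = 2.6617
t = (8.24 − 9.8)/√[2.6617·(1/13 + 1/10)] = -2.27
df = n₁ + n₂ − 2 = 21
p-value = P(T ≤ -2.27) ≈ 0.0168
Since p ≈ 0.0168 < α = 0.1, reject H0; the evidence is statistically significant.

-2.27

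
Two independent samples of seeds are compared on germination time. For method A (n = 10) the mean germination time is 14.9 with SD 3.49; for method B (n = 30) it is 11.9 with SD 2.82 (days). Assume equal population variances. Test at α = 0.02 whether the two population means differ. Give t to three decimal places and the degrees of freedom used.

Let group 1 = method A, group 2 = method B. H0: μ_1 = μ_2; H1: μ_1 ≠ μ_2 (two-sample pooled-variance t-test, two-sided).
s_p² = [(10−1)·3.49² + (30−1)·2.82²]/(10+30−2) = 8.9537
t = (14.9 − 11.9)/√[8.9537·(1/10 + 1/30)] = 2.746
df = n₁ + n₂ − 2 = 38
Two-sided p-value ≈ 0.0092
Since p ≈ 0.0092 < α = 0.02, reject H0; the evidence is statistically significant.

t = 2.746, df = 38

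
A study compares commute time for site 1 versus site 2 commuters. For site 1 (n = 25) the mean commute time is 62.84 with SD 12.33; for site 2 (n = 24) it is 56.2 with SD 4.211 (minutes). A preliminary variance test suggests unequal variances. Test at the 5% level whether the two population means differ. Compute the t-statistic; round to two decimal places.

2.54

Let group 1 = site 1, group 2 = site 2. H0: μ_1 = μ_2; H1: μ_1 ≠ μ_2 (Welch's two-sample t-test, two-sided).
t = (x̄_1 − x̄_2)/√(s_1²/n_1 + s_2²/n_2) = (62.84 − 56.2)/√(12.33²/25 + 4.211²/24) = 2.54
Welch–Satterthwaite df ≈ 29.73
Two-sided p-value ≈ 0.016
Since p ≈ 0.016 < α = 0.05, reject H0; the data support H1.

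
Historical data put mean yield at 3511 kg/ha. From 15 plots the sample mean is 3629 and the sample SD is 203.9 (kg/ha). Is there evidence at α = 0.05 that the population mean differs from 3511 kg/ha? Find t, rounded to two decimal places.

2.24

H0: μ = 3511; H1: μ ≠ 3511 (one-sample t-test, two-sided).
t = (x̄ − μ₀)/(s/√n) = (3629 − 3511)/(203.9/√15) = 2.24
df = n − 1 = 14
Two-sided p-value ≈ 0.042
Since p ≈ 0.042 < α = 0.05, reject H0; the evidence is statistically significant.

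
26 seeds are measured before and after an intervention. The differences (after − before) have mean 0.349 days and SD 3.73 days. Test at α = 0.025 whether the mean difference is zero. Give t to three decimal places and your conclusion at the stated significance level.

H0: μ_d = 0; H1: μ_d ≠ 0 (paired t-test on the differences, two-sided).
t = d̄/(s_d/√n) = 0.349/(3.73/√26) = 0.477
df = n − 1 = 25
Two-sided p-value ≈ 0.637
Since p ≈ 0.637 > α = 0.025, fail to reject H0; the data do not provide sufficient evidence against H0.

t = 0.477; fail to reject H0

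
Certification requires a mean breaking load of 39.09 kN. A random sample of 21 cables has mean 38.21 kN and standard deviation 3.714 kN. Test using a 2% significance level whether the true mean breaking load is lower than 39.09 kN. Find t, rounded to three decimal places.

-1.086

H0: μ = 39.09; H1: μ < 39.09 (one-sample t-test, left-tailed).
t = (x̄ − μ₀)/(s/√n) = (38.21 − 39.09)/(3.714/√21) = -1.086
df = n − 1 = 20
p-value = P(T ≤ -1.086) ≈ 0.1452
Since p ≈ 0.1452 > α = 0.02, fail to reject H0; the data do not provide sufficient evidence against H0.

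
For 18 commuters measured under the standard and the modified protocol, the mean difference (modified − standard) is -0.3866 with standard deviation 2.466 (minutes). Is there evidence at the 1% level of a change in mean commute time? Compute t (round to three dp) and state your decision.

H0: μ_d = 0; H1: μ_d ≠ 0 (paired t-test on the differences, two-sided).
t = d̄/(s_d/√n) = -0.3866/(2.466/√18) = -0.665
df = n − 1 = 17
Two-sided p-value ≈ 0.515
Since p ≈ 0.515 > α = 0.01, fail to reject H0; the data do not provide sufficient evidence against H0.

t = -0.665; fail to reject H0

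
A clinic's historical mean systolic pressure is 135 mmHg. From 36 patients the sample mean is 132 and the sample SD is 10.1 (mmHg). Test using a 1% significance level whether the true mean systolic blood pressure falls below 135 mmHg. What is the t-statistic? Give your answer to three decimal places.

-1.782

H0: μ = 135; H1: μ < 135 (one-sample t-test, left-tailed).
t = (x̄ − μ₀)/(s/√n) = (132 − 135)/(10.1/√36) = -1.782
df = n − 1 = 35
p-value = P(T ≤ -1.782) ≈ 0.042
Since p ≈ 0.042 > α = 0.01, fail to reject H0; the evidence is not statistically significant.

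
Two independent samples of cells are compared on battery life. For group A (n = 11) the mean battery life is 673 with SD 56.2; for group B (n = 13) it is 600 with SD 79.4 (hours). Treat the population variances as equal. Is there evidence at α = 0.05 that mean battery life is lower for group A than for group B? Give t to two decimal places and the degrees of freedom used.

Let group 1 = group A, group 2 = group B. H0: μ_1 = μ_2; H1: μ_1 < μ_2 (two-sample pooled-variance t-test, left-tailed).
s_p² = [(11−1)·56.2² + (13−1)·79.4²]/(11+13−2) = 4874.4
t = (673 − 600)/√[4874.4·(1/11 + 1/13)] = 2.55
df = n₁ + n₂ − 2 = 22
p-value = P(T ≤ 2.55) ≈ 0.9909
Since p ≈ 0.9909 > α = 0.05, fail to reject H0; the evidence is not statistically significant.

t = 2.55, df = 22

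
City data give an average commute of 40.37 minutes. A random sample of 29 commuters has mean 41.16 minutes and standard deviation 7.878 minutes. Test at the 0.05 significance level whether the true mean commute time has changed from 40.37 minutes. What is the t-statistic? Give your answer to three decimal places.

0.540

H0: μ = 40.37; H1: μ ≠ 40.37 (one-sample t-test, two-sided).
t = (x̄ − μ₀)/(s/√n) = (41.16 − 40.37)/(7.878/√29) = 0.540
df = n − 1 = 28
Two-sided p-value ≈ 0.593
Since p ≈ 0.593 > α = 0.05, fail to reject H0; the data do not provide sufficient evidence against H0.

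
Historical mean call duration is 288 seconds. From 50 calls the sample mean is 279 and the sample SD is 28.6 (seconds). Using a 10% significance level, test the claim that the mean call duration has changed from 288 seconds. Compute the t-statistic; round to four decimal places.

-2.2252

H0: μ = 288; H1: μ ≠ 288 (one-sample t-test, two-sided).
t = (x̄ − μ₀)/(s/√n) = (279 − 288)/(28.6/√50) = -2.2252
df = n − 1 = 49
Two-sided p-value ≈ 0.031
Since p ≈ 0.031 < α = 0.1, reject H0; the evidence is statistically significant.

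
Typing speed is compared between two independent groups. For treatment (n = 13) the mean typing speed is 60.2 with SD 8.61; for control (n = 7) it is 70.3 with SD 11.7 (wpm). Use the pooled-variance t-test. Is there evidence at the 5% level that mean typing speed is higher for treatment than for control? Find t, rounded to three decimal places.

-2.210

Let group 1 = treatment, group 2 = control. H0: μ_1 = μ_2; H1: μ_1 > μ_2 (two-sample pooled-variance t-test, right-tailed).
s_p² = [(13−1)·8.61² + (7−1)·11.7²]/(13+7−2) = 95.0514
t = (60.2 − 70.3)/√[95.0514·(1/13 + 1/7)] = -2.210
df = n₁ + n₂ − 2 = 18
p-value = P(T ≥ -2.210) ≈ 0.980
Since p ≈ 0.980 > α = 0.05, fail to reject H0; the evidence is not statistically significant.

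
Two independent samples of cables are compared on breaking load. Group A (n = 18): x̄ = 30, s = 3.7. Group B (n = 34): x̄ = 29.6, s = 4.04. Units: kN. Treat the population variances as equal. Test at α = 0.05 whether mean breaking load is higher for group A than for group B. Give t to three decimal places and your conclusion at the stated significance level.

t = 0.349; fail to reject H0

Let group 1 = group A, group 2 = group B. H0: μ_1 = μ_2; H1: μ_1 > μ_2 (two-sample pooled-variance t-test, right-tailed).
s_p² = [(18−1)·3.7² + (34−1)·4.04²]/(18+34−2) = 15.4269
t = (30 − 29.6)/√[15.4269·(1/18 + 1/34)] = 0.349
df = n₁ + n₂ − 2 = 50
p-value = P(T ≥ 0.349) ≈ 0.364
Since p ≈ 0.364 > α = 0.05, fail to reject H0; the evidence is not statistically significant.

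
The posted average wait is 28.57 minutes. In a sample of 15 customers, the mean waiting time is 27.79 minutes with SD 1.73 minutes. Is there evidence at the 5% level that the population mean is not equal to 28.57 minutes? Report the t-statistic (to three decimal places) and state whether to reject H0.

H0: μ = 28.57; H1: μ ≠ 28.57 (one-sample t-test, two-sided).
t = (x̄ − μ₀)/(s/√n) = (27.79 − 28.57)/(1.73/√15) = -1.746
df = n − 1 = 14
Two-sided p-value ≈ 0.103
Since p ≈ 0.103 > α = 0.05, fail to reject H0; the evidence is not statistically significant.

t = -1.746; fail to reject H0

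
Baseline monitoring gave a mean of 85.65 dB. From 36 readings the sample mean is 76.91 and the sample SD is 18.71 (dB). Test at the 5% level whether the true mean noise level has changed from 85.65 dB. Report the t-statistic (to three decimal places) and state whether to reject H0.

t = -2.803; reject H0

H0: μ = 85.65; H1: μ ≠ 85.65 (one-sample t-test, two-sided).
t = (x̄ − μ₀)/(s/√n) = (76.91 − 85.65)/(18.71/√36) = -2.803
df = n − 1 = 35
Two-sided p-value ≈ 0.008
Since p ≈ 0.008 < α = 0.05, reject H0; the data support H1.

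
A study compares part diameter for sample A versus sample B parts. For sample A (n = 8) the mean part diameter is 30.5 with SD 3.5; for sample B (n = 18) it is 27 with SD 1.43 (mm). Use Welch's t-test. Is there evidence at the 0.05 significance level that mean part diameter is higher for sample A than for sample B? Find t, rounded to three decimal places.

Let group 1 = sample A, group 2 = sample B. H0: μ_1 = μ_2; H1: μ_1 > μ_2 (Welch's two-sample t-test, right-tailed).
t = (x̄_1 − x̄_2)/√(s_1²/n_1 + s_2²/n_2) = (30.5 − 27)/√(3.5²/8 + 1.43²/18) = 2.729
Welch–Satterthwaite df ≈ 8.06
p-value = P(T ≥ 2.729) ≈ 0.0129
Since p ≈ 0.0129 < α = 0.05, reject H0; the evidence is statistically significant.

2.729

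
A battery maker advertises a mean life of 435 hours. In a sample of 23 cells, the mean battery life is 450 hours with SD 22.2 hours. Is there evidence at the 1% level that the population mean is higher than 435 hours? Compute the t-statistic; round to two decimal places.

3.24

H0: μ = 435; H1: μ > 435 (one-sample t-test, right-tailed).
t = (x̄ − μ₀)/(s/√n) = (450 − 435)/(22.2/√23) = 3.24
df = n − 1 = 22
p-value = P(T ≥ 3.24) ≈ 0.002
Since p ≈ 0.002 < α = 0.01, reject H0; the data support H1.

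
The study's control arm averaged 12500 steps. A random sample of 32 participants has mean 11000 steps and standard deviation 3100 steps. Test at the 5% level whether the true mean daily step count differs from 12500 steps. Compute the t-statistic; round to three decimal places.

H0: μ = 12500; H1: μ ≠ 12500 (one-sample t-test, two-sided).
t = (x̄ − μ₀)/(s/√n) = (11000 − 12500)/(3100/√32) = -2.737
df = n − 1 = 31
Two-sided p-value ≈ 0.010
Since p ≈ 0.010 < α = 0.05, reject H0; the data support H1.

-2.737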